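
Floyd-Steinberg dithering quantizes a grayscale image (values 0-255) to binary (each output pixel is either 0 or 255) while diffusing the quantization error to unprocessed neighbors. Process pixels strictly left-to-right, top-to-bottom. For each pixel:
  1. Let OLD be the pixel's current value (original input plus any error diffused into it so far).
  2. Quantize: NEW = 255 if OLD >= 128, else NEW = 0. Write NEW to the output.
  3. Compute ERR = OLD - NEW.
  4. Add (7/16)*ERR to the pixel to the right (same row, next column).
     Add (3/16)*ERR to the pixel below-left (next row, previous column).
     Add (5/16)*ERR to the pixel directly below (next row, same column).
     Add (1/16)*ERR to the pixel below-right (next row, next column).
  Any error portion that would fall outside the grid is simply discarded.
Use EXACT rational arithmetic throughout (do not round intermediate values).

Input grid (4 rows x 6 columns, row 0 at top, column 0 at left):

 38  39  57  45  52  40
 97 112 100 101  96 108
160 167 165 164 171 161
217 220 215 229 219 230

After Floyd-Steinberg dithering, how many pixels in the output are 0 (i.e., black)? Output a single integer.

Answer: 11

Derivation:
(0,0): OLD=38 → NEW=0, ERR=38
(0,1): OLD=445/8 → NEW=0, ERR=445/8
(0,2): OLD=10411/128 → NEW=0, ERR=10411/128
(0,3): OLD=165037/2048 → NEW=0, ERR=165037/2048
(0,4): OLD=2859195/32768 → NEW=0, ERR=2859195/32768
(0,5): OLD=40985885/524288 → NEW=0, ERR=40985885/524288
(1,0): OLD=15271/128 → NEW=0, ERR=15271/128
(1,1): OLD=203985/1024 → NEW=255, ERR=-57135/1024
(1,2): OLD=3918821/32768 → NEW=0, ERR=3918821/32768
(1,3): OLD=26207649/131072 → NEW=255, ERR=-7215711/131072
(1,4): OLD=997209187/8388608 → NEW=0, ERR=997209187/8388608
(1,5): OLD=25486803653/134217728 → NEW=255, ERR=-8738716987/134217728
(2,0): OLD=3060875/16384 → NEW=255, ERR=-1117045/16384
(2,1): OLD=78441705/524288 → NEW=255, ERR=-55251735/524288
(2,2): OLD=1195022203/8388608 → NEW=255, ERR=-944072837/8388608
(2,3): OLD=8544507875/67108864 → NEW=0, ERR=8544507875/67108864
(2,4): OLD=533014509993/2147483648 → NEW=255, ERR=-14593820247/2147483648
(2,5): OLD=4985949328431/34359738368 → NEW=255, ERR=-3775783955409/34359738368
(3,0): OLD=1475845531/8388608 → NEW=255, ERR=-663249509/8388608
(3,1): OLD=8530434623/67108864 → NEW=0, ERR=8530434623/67108864
(3,2): OLD=135682961293/536870912 → NEW=255, ERR=-1219121267/536870912
(3,3): OLD=8915901843783/34359738368 → NEW=255, ERR=154168559943/34359738368
(3,4): OLD=56677816853543/274877906944 → NEW=255, ERR=-13416049417177/274877906944
(3,5): OLD=764738984425705/4398046511104 → NEW=255, ERR=-356762875905815/4398046511104
Output grid:
  Row 0: ......  (6 black, running=6)
  Row 1: .#.#.#  (3 black, running=9)
  Row 2: ###.##  (1 black, running=10)
  Row 3: #.####  (1 black, running=11)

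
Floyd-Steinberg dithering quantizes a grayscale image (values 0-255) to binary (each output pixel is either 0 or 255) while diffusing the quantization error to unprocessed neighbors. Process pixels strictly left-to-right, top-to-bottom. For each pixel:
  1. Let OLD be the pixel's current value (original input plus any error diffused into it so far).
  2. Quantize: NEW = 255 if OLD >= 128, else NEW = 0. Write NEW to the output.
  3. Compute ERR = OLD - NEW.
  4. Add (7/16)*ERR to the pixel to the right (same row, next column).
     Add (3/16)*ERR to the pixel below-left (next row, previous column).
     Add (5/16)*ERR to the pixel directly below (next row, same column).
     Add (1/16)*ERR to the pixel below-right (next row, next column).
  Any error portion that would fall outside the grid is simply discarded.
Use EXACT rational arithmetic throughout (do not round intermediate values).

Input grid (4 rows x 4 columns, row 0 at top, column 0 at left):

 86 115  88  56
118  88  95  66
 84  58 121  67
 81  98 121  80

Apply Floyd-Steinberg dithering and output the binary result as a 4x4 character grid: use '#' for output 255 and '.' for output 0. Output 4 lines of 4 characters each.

Answer: .#..
..#.
#.#.
..#.

Derivation:
(0,0): OLD=86 → NEW=0, ERR=86
(0,1): OLD=1221/8 → NEW=255, ERR=-819/8
(0,2): OLD=5531/128 → NEW=0, ERR=5531/128
(0,3): OLD=153405/2048 → NEW=0, ERR=153405/2048
(1,0): OLD=16087/128 → NEW=0, ERR=16087/128
(1,1): OLD=127457/1024 → NEW=0, ERR=127457/1024
(1,2): OLD=5590389/32768 → NEW=255, ERR=-2765451/32768
(1,3): OLD=28933187/524288 → NEW=0, ERR=28933187/524288
(2,0): OLD=2402107/16384 → NEW=255, ERR=-1775813/16384
(2,1): OLD=21762361/524288 → NEW=0, ERR=21762361/524288
(2,2): OLD=137272445/1048576 → NEW=255, ERR=-130114435/1048576
(2,3): OLD=414109865/16777216 → NEW=0, ERR=414109865/16777216
(3,0): OLD=460634251/8388608 → NEW=0, ERR=460634251/8388608
(3,1): OLD=14086803285/134217728 → NEW=0, ERR=14086803285/134217728
(3,2): OLD=290689707179/2147483648 → NEW=255, ERR=-256918623061/2147483648
(3,3): OLD=948904658733/34359738368 → NEW=0, ERR=948904658733/34359738368
Row 0: .#..
Row 1: ..#.
Row 2: #.#.
Row 3: ..#.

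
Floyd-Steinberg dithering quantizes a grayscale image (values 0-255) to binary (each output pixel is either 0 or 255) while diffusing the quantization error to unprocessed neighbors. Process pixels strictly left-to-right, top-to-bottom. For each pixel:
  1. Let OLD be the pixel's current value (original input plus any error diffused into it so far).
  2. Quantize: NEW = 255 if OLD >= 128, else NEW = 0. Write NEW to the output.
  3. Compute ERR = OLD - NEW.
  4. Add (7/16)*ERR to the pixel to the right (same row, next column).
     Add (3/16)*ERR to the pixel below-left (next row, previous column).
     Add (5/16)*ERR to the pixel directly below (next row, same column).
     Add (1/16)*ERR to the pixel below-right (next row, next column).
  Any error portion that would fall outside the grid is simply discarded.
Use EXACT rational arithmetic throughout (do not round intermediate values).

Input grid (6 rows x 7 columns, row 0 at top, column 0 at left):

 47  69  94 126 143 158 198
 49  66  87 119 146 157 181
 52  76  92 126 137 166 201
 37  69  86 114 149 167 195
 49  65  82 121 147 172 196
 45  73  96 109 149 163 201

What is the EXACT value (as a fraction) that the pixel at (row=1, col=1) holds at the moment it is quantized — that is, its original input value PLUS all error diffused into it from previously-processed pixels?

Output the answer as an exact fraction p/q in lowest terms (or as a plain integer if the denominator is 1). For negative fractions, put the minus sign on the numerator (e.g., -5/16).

(0,0): OLD=47 → NEW=0, ERR=47
(0,1): OLD=1433/16 → NEW=0, ERR=1433/16
(0,2): OLD=34095/256 → NEW=255, ERR=-31185/256
(0,3): OLD=297801/4096 → NEW=0, ERR=297801/4096
(0,4): OLD=11456255/65536 → NEW=255, ERR=-5255425/65536
(0,5): OLD=128887033/1048576 → NEW=0, ERR=128887033/1048576
(0,6): OLD=4224097999/16777216 → NEW=255, ERR=-54092081/16777216
(1,0): OLD=20603/256 → NEW=0, ERR=20603/256
(1,1): OLD=223837/2048 → NEW=0, ERR=223837/2048
Target (1,1): original=66, with diffused error = 223837/2048

Answer: 223837/2048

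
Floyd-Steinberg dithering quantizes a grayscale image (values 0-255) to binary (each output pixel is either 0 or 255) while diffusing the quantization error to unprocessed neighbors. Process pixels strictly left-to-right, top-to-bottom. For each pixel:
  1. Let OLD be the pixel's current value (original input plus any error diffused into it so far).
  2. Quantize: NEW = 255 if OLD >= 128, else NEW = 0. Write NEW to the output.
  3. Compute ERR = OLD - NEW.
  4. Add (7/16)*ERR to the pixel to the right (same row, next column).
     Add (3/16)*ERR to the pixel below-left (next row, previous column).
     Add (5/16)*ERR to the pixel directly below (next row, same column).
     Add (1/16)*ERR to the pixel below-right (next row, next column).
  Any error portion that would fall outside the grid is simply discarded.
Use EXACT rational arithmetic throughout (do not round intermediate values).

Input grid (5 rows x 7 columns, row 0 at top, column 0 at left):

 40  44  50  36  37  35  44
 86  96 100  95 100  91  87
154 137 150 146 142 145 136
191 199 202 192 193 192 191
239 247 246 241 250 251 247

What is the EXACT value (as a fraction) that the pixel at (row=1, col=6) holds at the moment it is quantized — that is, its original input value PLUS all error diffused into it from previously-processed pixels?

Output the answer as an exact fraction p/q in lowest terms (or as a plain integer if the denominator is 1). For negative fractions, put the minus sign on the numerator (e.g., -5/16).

(0,0): OLD=40 → NEW=0, ERR=40
(0,1): OLD=123/2 → NEW=0, ERR=123/2
(0,2): OLD=2461/32 → NEW=0, ERR=2461/32
(0,3): OLD=35659/512 → NEW=0, ERR=35659/512
(0,4): OLD=552717/8192 → NEW=0, ERR=552717/8192
(0,5): OLD=8456539/131072 → NEW=0, ERR=8456539/131072
(0,6): OLD=151470461/2097152 → NEW=0, ERR=151470461/2097152
(1,0): OLD=3521/32 → NEW=0, ERR=3521/32
(1,1): OLD=46151/256 → NEW=255, ERR=-19129/256
(1,2): OLD=886739/8192 → NEW=0, ERR=886739/8192
(1,3): OLD=5949975/32768 → NEW=255, ERR=-2405865/32768
(1,4): OLD=221066661/2097152 → NEW=0, ERR=221066661/2097152
(1,5): OLD=2936674997/16777216 → NEW=255, ERR=-1341515083/16777216
(1,6): OLD=21104534523/268435456 → NEW=0, ERR=21104534523/268435456
Target (1,6): original=87, with diffused error = 21104534523/268435456

Answer: 21104534523/268435456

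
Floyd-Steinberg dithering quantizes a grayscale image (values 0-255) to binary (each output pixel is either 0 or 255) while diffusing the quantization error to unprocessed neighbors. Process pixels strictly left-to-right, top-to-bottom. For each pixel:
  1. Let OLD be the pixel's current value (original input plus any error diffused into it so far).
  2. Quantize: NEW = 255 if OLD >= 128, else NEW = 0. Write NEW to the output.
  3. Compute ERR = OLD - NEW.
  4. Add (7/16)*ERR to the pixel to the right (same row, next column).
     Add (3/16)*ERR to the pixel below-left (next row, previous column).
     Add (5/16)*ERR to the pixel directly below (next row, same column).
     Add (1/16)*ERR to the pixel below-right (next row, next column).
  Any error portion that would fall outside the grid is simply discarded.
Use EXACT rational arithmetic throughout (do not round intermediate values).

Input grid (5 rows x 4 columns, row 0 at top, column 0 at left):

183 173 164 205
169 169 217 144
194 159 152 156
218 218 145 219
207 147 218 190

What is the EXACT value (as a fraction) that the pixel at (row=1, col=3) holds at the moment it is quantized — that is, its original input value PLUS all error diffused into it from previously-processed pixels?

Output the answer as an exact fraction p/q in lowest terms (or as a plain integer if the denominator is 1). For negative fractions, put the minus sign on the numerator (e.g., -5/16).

Answer: 18027539/131072

Derivation:
(0,0): OLD=183 → NEW=255, ERR=-72
(0,1): OLD=283/2 → NEW=255, ERR=-227/2
(0,2): OLD=3659/32 → NEW=0, ERR=3659/32
(0,3): OLD=130573/512 → NEW=255, ERR=13/512
(1,0): OLD=4007/32 → NEW=0, ERR=4007/32
(1,1): OLD=52545/256 → NEW=255, ERR=-12735/256
(1,2): OLD=1834021/8192 → NEW=255, ERR=-254939/8192
(1,3): OLD=18027539/131072 → NEW=255, ERR=-15395821/131072
Target (1,3): original=144, with diffused error = 18027539/131072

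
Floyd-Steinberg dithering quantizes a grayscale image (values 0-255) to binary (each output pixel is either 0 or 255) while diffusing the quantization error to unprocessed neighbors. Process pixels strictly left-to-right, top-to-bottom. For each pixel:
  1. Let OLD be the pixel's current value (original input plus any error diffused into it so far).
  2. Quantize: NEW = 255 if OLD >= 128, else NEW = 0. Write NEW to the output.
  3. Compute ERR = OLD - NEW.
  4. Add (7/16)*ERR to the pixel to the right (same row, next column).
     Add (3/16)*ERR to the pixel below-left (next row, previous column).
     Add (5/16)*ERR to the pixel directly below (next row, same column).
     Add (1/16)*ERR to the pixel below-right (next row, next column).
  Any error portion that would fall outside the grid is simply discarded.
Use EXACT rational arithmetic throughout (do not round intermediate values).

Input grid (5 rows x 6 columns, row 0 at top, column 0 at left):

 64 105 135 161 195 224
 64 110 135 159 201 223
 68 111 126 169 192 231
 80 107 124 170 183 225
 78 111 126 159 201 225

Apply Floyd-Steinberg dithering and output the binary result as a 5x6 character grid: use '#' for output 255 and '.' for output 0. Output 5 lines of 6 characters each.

(0,0): OLD=64 → NEW=0, ERR=64
(0,1): OLD=133 → NEW=255, ERR=-122
(0,2): OLD=653/8 → NEW=0, ERR=653/8
(0,3): OLD=25179/128 → NEW=255, ERR=-7461/128
(0,4): OLD=347133/2048 → NEW=255, ERR=-175107/2048
(0,5): OLD=6114283/32768 → NEW=255, ERR=-2241557/32768
(1,0): OLD=489/8 → NEW=0, ERR=489/8
(1,1): OLD=7547/64 → NEW=0, ERR=7547/64
(1,2): OLD=396379/2048 → NEW=255, ERR=-125861/2048
(1,3): OLD=843513/8192 → NEW=0, ERR=843513/8192
(1,4): OLD=106357005/524288 → NEW=255, ERR=-27336435/524288
(1,5): OLD=1455152587/8388608 → NEW=255, ERR=-683942453/8388608
(2,0): OLD=111833/1024 → NEW=0, ERR=111833/1024
(2,1): OLD=6158031/32768 → NEW=255, ERR=-2197809/32768
(2,2): OLD=54592965/524288 → NEW=0, ERR=54592965/524288
(2,3): OLD=977759973/4194304 → NEW=255, ERR=-91787547/4194304
(2,4): OLD=21109793271/134217728 → NEW=255, ERR=-13115727369/134217728
(2,5): OLD=342545107505/2147483648 → NEW=255, ERR=-205063222735/2147483648
(3,0): OLD=53242893/524288 → NEW=0, ERR=53242893/524288
(3,1): OLD=657746989/4194304 → NEW=255, ERR=-411800531/4194304
(3,2): OLD=3532965913/33554432 → NEW=0, ERR=3532965913/33554432
(3,3): OLD=423937875137/2147483648 → NEW=255, ERR=-123670455103/2147483648
(3,4): OLD=1855347926917/17179869184 → NEW=0, ERR=1855347926917/17179869184
(3,5): OLD=64953622538187/274877906944 → NEW=255, ERR=-5140243732533/274877906944
(4,0): OLD=6128805519/67108864 → NEW=0, ERR=6128805519/67108864
(4,1): OLD=157155824399/1073741824 → NEW=255, ERR=-116648340721/1073741824
(4,2): OLD=3244946119253/34359738368 → NEW=0, ERR=3244946119253/34359738368
(4,3): OLD=114982005491137/549755813888 → NEW=255, ERR=-25205727050303/549755813888
(4,4): OLD=1825929177516841/8796093022208 → NEW=255, ERR=-417074543146199/8796093022208
(4,5): OLD=28873912219301631/140737488355328 → NEW=255, ERR=-7014147311307009/140737488355328
Row 0: .#.###
Row 1: ..#.##
Row 2: .#.###
Row 3: .#.#.#
Row 4: .#.###

Answer: .#.###
..#.##
.#.###
.#.#.#
.#.###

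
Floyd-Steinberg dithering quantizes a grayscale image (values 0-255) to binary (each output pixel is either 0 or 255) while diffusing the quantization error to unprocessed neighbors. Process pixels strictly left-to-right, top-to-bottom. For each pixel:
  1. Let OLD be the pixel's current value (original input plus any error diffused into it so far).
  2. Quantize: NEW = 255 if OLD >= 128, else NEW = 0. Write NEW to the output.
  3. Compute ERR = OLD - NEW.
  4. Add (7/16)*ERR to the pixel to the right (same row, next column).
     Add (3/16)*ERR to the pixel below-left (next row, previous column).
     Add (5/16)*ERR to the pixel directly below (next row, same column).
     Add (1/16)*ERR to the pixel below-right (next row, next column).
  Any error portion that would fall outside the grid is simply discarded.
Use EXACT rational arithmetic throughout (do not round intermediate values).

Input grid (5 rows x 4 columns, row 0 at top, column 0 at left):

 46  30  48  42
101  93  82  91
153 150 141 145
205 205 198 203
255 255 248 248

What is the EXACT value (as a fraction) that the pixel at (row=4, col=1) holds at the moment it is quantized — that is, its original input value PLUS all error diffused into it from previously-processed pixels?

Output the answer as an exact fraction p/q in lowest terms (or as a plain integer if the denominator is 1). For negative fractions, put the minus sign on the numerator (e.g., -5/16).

(0,0): OLD=46 → NEW=0, ERR=46
(0,1): OLD=401/8 → NEW=0, ERR=401/8
(0,2): OLD=8951/128 → NEW=0, ERR=8951/128
(0,3): OLD=148673/2048 → NEW=0, ERR=148673/2048
(1,0): OLD=15971/128 → NEW=0, ERR=15971/128
(1,1): OLD=183541/1024 → NEW=255, ERR=-77579/1024
(1,2): OLD=2865625/32768 → NEW=0, ERR=2865625/32768
(1,3): OLD=81954879/524288 → NEW=255, ERR=-51738561/524288
(2,0): OLD=2912855/16384 → NEW=255, ERR=-1265065/16384
(2,1): OLD=61205101/524288 → NEW=0, ERR=61205101/524288
(2,2): OLD=205692913/1048576 → NEW=255, ERR=-61693967/1048576
(2,3): OLD=1575152941/16777216 → NEW=0, ERR=1575152941/16777216
(3,0): OLD=1700869543/8388608 → NEW=255, ERR=-438225497/8388608
(3,1): OLD=27215095353/134217728 → NEW=255, ERR=-7010425287/134217728
(3,2): OLD=390116822855/2147483648 → NEW=255, ERR=-157491507385/2147483648
(3,3): OLD=6754334974833/34359738368 → NEW=255, ERR=-2007398309007/34359738368
(4,0): OLD=491519014619/2147483648 → NEW=255, ERR=-56089315621/2147483648
(4,1): OLD=3611806901073/17179869184 → NEW=255, ERR=-769059740847/17179869184
Target (4,1): original=255, with diffused error = 3611806901073/17179869184

Answer: 3611806901073/17179869184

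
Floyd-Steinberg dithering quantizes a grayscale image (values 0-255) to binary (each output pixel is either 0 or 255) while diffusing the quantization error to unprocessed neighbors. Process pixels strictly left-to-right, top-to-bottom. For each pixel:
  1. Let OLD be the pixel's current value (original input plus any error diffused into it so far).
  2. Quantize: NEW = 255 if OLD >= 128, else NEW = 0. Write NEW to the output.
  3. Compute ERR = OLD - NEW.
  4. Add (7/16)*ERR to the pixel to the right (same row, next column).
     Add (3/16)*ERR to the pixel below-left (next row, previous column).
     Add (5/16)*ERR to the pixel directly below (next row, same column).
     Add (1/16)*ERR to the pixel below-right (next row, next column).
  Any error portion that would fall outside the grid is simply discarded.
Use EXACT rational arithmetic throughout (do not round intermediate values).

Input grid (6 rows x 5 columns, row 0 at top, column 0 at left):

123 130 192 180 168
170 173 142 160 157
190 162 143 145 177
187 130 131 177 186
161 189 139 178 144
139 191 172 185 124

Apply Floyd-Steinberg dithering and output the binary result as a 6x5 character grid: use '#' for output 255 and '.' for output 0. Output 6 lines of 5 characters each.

(0,0): OLD=123 → NEW=0, ERR=123
(0,1): OLD=2941/16 → NEW=255, ERR=-1139/16
(0,2): OLD=41179/256 → NEW=255, ERR=-24101/256
(0,3): OLD=568573/4096 → NEW=255, ERR=-475907/4096
(0,4): OLD=7678699/65536 → NEW=0, ERR=7678699/65536
(1,0): OLD=49943/256 → NEW=255, ERR=-15337/256
(1,1): OLD=234657/2048 → NEW=0, ERR=234657/2048
(1,2): OLD=8943925/65536 → NEW=255, ERR=-7767755/65536
(1,3): OLD=23047889/262144 → NEW=0, ERR=23047889/262144
(1,4): OLD=942956883/4194304 → NEW=255, ERR=-126590637/4194304
(2,0): OLD=6316411/32768 → NEW=255, ERR=-2039429/32768
(2,1): OLD=151632889/1048576 → NEW=255, ERR=-115753991/1048576
(2,2): OLD=1364162603/16777216 → NEW=0, ERR=1364162603/16777216
(2,3): OLD=52339970897/268435456 → NEW=255, ERR=-16111070383/268435456
(2,4): OLD=630523753207/4294967296 → NEW=255, ERR=-464692907273/4294967296
(3,0): OLD=2463768779/16777216 → NEW=255, ERR=-1814421301/16777216
(3,1): OLD=7991820527/134217728 → NEW=0, ERR=7991820527/134217728
(3,2): OLD=705692978549/4294967296 → NEW=255, ERR=-389523681931/4294967296
(3,3): OLD=887867860333/8589934592 → NEW=0, ERR=887867860333/8589934592
(3,4): OLD=26616237043137/137438953472 → NEW=255, ERR=-8430696092223/137438953472
(4,0): OLD=297143476869/2147483648 → NEW=255, ERR=-250464853371/2147483648
(4,1): OLD=9127101541381/68719476736 → NEW=255, ERR=-8396365026299/68719476736
(4,2): OLD=88296307280107/1099511627776 → NEW=0, ERR=88296307280107/1099511627776
(4,3): OLD=4015663928692229/17592186044416 → NEW=255, ERR=-470343512633851/17592186044416
(4,4): OLD=33662699936836771/281474976710656 → NEW=0, ERR=33662699936836771/281474976710656
(5,0): OLD=87568644642607/1099511627776 → NEW=0, ERR=87568644642607/1099511627776
(5,1): OLD=1719014880896077/8796093022208 → NEW=255, ERR=-523988839766963/8796093022208
(5,2): OLD=44581056835269813/281474976710656 → NEW=255, ERR=-27195062225947467/281474976710656
(5,3): OLD=182191242236354779/1125899906842624 → NEW=255, ERR=-104913234008514341/1125899906842624
(5,4): OLD=2142544791044334585/18014398509481984 → NEW=0, ERR=2142544791044334585/18014398509481984
Row 0: .###.
Row 1: #.#.#
Row 2: ##.##
Row 3: #.#.#
Row 4: ##.#.
Row 5: .###.

Answer: .###.
#.#.#
##.##
#.#.#
##.#.
.###.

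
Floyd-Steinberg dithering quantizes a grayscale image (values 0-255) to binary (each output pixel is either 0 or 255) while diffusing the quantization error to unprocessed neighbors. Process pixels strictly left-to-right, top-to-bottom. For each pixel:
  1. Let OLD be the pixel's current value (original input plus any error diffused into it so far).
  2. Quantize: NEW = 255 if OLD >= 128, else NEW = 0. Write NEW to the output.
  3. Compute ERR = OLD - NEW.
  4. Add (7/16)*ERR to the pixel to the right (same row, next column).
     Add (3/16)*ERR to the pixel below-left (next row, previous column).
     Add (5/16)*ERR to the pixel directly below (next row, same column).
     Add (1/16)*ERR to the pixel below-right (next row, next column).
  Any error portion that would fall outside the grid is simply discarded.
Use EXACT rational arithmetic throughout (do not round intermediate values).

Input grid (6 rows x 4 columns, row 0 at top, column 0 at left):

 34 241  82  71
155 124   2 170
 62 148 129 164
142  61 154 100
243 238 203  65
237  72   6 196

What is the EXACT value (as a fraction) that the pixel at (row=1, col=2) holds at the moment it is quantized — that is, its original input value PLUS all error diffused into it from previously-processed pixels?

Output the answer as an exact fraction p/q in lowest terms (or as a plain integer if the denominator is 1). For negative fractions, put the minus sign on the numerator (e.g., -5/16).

(0,0): OLD=34 → NEW=0, ERR=34
(0,1): OLD=2047/8 → NEW=255, ERR=7/8
(0,2): OLD=10545/128 → NEW=0, ERR=10545/128
(0,3): OLD=219223/2048 → NEW=0, ERR=219223/2048
(1,0): OLD=21221/128 → NEW=255, ERR=-11419/128
(1,1): OLD=105283/1024 → NEW=0, ERR=105283/1024
(1,2): OLD=3042559/32768 → NEW=0, ERR=3042559/32768
Target (1,2): original=2, with diffused error = 3042559/32768

Answer: 3042559/32768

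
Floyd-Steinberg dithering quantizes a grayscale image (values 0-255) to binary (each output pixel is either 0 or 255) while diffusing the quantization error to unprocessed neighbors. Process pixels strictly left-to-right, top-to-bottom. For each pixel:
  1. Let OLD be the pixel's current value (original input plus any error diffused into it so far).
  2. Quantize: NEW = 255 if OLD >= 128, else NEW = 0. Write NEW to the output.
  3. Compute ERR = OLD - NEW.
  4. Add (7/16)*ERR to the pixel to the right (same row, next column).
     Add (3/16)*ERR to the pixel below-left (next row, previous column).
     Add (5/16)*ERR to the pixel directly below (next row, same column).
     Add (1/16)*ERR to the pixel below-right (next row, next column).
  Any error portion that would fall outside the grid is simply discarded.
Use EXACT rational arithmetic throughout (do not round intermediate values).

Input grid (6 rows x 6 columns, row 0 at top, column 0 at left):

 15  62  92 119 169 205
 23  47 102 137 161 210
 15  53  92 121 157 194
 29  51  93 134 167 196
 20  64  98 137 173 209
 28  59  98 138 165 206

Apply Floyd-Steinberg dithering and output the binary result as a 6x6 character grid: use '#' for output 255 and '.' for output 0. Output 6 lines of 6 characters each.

(0,0): OLD=15 → NEW=0, ERR=15
(0,1): OLD=1097/16 → NEW=0, ERR=1097/16
(0,2): OLD=31231/256 → NEW=0, ERR=31231/256
(0,3): OLD=706041/4096 → NEW=255, ERR=-338439/4096
(0,4): OLD=8706511/65536 → NEW=255, ERR=-8005169/65536
(0,5): OLD=158921897/1048576 → NEW=255, ERR=-108464983/1048576
(1,0): OLD=10379/256 → NEW=0, ERR=10379/256
(1,1): OLD=225229/2048 → NEW=0, ERR=225229/2048
(1,2): OLD=11601873/65536 → NEW=255, ERR=-5109807/65536
(1,3): OLD=16197693/262144 → NEW=0, ERR=16197693/262144
(1,4): OLD=2102218327/16777216 → NEW=0, ERR=2102218327/16777216
(1,5): OLD=60360452145/268435456 → NEW=255, ERR=-8090589135/268435456
(2,0): OLD=1582367/32768 → NEW=0, ERR=1582367/32768
(2,1): OLD=101091909/1048576 → NEW=0, ERR=101091909/1048576
(2,2): OLD=2152052239/16777216 → NEW=255, ERR=-2126137841/16777216
(2,3): OLD=13889765719/134217728 → NEW=0, ERR=13889765719/134217728
(2,4): OLD=1029258721925/4294967296 → NEW=255, ERR=-65957938555/4294967296
(2,5): OLD=12760793677811/68719476736 → NEW=255, ERR=-4762672889869/68719476736
(3,0): OLD=1042993711/16777216 → NEW=0, ERR=1042993711/16777216
(3,1): OLD=11755137667/134217728 → NEW=0, ERR=11755137667/134217728
(3,2): OLD=125782745401/1073741824 → NEW=0, ERR=125782745401/1073741824
(3,3): OLD=14210524165931/68719476736 → NEW=255, ERR=-3312942401749/68719476736
(3,4): OLD=73987375660235/549755813888 → NEW=255, ERR=-66200356881205/549755813888
(3,5): OLD=1061682202454533/8796093022208 → NEW=0, ERR=1061682202454533/8796093022208
(4,0): OLD=119934834401/2147483648 → NEW=0, ERR=119934834401/2147483648
(4,1): OLD=4867177777133/34359738368 → NEW=255, ERR=-3894555506707/34359738368
(4,2): OLD=89558644236727/1099511627776 → NEW=0, ERR=89558644236727/1099511627776
(4,3): OLD=2503603995605555/17592186044416 → NEW=255, ERR=-1982403445720525/17592186044416
(4,4): OLD=29748269709786467/281474976710656 → NEW=0, ERR=29748269709786467/281474976710656
(4,5): OLD=1285464779758487253/4503599627370496 → NEW=255, ERR=137046874779010773/4503599627370496
(5,0): OLD=13304283020823/549755813888 → NEW=0, ERR=13304283020823/549755813888
(5,1): OLD=931152625762439/17592186044416 → NEW=0, ERR=931152625762439/17592186044416
(5,2): OLD=16663042440161981/140737488355328 → NEW=0, ERR=16663042440161981/140737488355328
(5,3): OLD=808358889135715695/4503599627370496 → NEW=255, ERR=-340059015843760785/4503599627370496
(5,4): OLD=1474074603045909903/9007199254740992 → NEW=255, ERR=-822761206913043057/9007199254740992
(5,5): OLD=26250813673738282907/144115188075855872 → NEW=255, ERR=-10498559285604964453/144115188075855872
Row 0: ...###
Row 1: ..#..#
Row 2: ..#.##
Row 3: ...##.
Row 4: .#.#.#
Row 5: ...###

Answer: ...###
..#..#
..#.##
...##.
.#.#.#
...###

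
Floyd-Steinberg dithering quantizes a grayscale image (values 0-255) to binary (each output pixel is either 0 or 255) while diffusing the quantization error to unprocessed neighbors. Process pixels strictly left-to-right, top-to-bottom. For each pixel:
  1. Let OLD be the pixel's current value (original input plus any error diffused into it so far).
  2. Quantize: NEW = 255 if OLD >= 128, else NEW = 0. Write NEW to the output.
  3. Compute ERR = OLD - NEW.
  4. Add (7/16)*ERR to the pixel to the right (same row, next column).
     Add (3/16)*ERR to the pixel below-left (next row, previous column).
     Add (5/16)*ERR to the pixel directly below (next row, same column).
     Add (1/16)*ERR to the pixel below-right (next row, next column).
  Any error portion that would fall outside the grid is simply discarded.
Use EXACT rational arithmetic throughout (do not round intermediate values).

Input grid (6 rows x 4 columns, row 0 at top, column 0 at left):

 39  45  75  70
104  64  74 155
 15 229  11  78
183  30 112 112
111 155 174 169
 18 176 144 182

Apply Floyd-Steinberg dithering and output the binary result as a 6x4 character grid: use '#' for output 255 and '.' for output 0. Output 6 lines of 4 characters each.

Answer: ....
.#.#
.#..
#.#.
.#.#
.###

Derivation:
(0,0): OLD=39 → NEW=0, ERR=39
(0,1): OLD=993/16 → NEW=0, ERR=993/16
(0,2): OLD=26151/256 → NEW=0, ERR=26151/256
(0,3): OLD=469777/4096 → NEW=0, ERR=469777/4096
(1,0): OLD=32723/256 → NEW=0, ERR=32723/256
(1,1): OLD=329541/2048 → NEW=255, ERR=-192699/2048
(1,2): OLD=5907497/65536 → NEW=0, ERR=5907497/65536
(1,3): OLD=248158575/1048576 → NEW=255, ERR=-19228305/1048576
(2,0): OLD=1222343/32768 → NEW=0, ERR=1222343/32768
(2,1): OLD=252504445/1048576 → NEW=255, ERR=-14882435/1048576
(2,2): OLD=49578161/2097152 → NEW=0, ERR=49578161/2097152
(2,3): OLD=2961049677/33554432 → NEW=0, ERR=2961049677/33554432
(3,0): OLD=3221158103/16777216 → NEW=255, ERR=-1057031977/16777216
(3,1): OLD=1278960521/268435456 → NEW=0, ERR=1278960521/268435456
(3,2): OLD=588974372727/4294967296 → NEW=255, ERR=-506242287753/4294967296
(3,3): OLD=6149493247169/68719476736 → NEW=0, ERR=6149493247169/68719476736
(4,0): OLD=396015693259/4294967296 → NEW=0, ERR=396015693259/4294967296
(4,1): OLD=5868309269601/34359738368 → NEW=255, ERR=-2893424014239/34359738368
(4,2): OLD=129083597648321/1099511627776 → NEW=0, ERR=129083597648321/1099511627776
(4,3): OLD=4239026059153303/17592186044416 → NEW=255, ERR=-246981382172777/17592186044416
(5,0): OLD=17055960337627/549755813888 → NEW=0, ERR=17055960337627/549755813888
(5,1): OLD=3360691156685021/17592186044416 → NEW=255, ERR=-1125316284641059/17592186044416
(5,2): OLD=1273734163247001/8796093022208 → NEW=255, ERR=-969269557416039/8796093022208
(5,3): OLD=38489102609024097/281474976710656 → NEW=255, ERR=-33287016452193183/281474976710656
Row 0: ....
Row 1: .#.#
Row 2: .#..
Row 3: #.#.
Row 4: .#.#
Row 5: .###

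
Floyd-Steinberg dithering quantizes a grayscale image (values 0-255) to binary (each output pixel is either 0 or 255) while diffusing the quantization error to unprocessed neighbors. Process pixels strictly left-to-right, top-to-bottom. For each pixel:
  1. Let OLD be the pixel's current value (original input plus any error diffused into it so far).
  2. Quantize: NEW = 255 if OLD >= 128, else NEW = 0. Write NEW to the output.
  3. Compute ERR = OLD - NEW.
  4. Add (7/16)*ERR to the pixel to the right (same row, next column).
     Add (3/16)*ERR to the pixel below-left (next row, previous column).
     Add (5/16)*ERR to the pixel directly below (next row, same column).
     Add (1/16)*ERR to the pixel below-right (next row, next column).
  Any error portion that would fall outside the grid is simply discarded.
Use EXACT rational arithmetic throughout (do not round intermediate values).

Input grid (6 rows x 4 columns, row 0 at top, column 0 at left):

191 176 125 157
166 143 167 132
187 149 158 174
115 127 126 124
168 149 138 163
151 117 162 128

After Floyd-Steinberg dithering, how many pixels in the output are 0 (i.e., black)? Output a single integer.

(0,0): OLD=191 → NEW=255, ERR=-64
(0,1): OLD=148 → NEW=255, ERR=-107
(0,2): OLD=1251/16 → NEW=0, ERR=1251/16
(0,3): OLD=48949/256 → NEW=255, ERR=-16331/256
(1,0): OLD=2015/16 → NEW=0, ERR=2015/16
(1,1): OLD=22441/128 → NEW=255, ERR=-10199/128
(1,2): OLD=564941/4096 → NEW=255, ERR=-479539/4096
(1,3): OLD=4307755/65536 → NEW=0, ERR=4307755/65536
(2,0): OLD=432979/2048 → NEW=255, ERR=-89261/2048
(2,1): OLD=5960593/65536 → NEW=0, ERR=5960593/65536
(2,2): OLD=22092177/131072 → NEW=255, ERR=-11331183/131072
(2,3): OLD=313318469/2097152 → NEW=255, ERR=-221455291/2097152
(3,0): OLD=124186259/1048576 → NEW=0, ERR=124186259/1048576
(3,1): OLD=3159207661/16777216 → NEW=255, ERR=-1118982419/16777216
(3,2): OLD=14949018227/268435456 → NEW=0, ERR=14949018227/268435456
(3,3): OLD=472281423269/4294967296 → NEW=0, ERR=472281423269/4294967296
(4,0): OLD=51675110071/268435456 → NEW=255, ERR=-16775931209/268435456
(4,1): OLD=254819376053/2147483648 → NEW=0, ERR=254819376053/2147483648
(4,2): OLD=15377065283013/68719476736 → NEW=255, ERR=-2146401284667/68719476736
(4,3): OLD=205805048862451/1099511627776 → NEW=255, ERR=-74570416220429/1099511627776
(5,0): OLD=5281741373367/34359738368 → NEW=255, ERR=-3479991910473/34359738368
(5,1): OLD=109960231628145/1099511627776 → NEW=0, ERR=109960231628145/1099511627776
(5,2): OLD=26208593200757/137438953472 → NEW=255, ERR=-8838339934603/137438953472
(5,3): OLD=1349658275690663/17592186044416 → NEW=0, ERR=1349658275690663/17592186044416
Output grid:
  Row 0: ##.#  (1 black, running=1)
  Row 1: .##.  (2 black, running=3)
  Row 2: #.##  (1 black, running=4)
  Row 3: .#..  (3 black, running=7)
  Row 4: #.##  (1 black, running=8)
  Row 5: #.#.  (2 black, running=10)

Answer: 10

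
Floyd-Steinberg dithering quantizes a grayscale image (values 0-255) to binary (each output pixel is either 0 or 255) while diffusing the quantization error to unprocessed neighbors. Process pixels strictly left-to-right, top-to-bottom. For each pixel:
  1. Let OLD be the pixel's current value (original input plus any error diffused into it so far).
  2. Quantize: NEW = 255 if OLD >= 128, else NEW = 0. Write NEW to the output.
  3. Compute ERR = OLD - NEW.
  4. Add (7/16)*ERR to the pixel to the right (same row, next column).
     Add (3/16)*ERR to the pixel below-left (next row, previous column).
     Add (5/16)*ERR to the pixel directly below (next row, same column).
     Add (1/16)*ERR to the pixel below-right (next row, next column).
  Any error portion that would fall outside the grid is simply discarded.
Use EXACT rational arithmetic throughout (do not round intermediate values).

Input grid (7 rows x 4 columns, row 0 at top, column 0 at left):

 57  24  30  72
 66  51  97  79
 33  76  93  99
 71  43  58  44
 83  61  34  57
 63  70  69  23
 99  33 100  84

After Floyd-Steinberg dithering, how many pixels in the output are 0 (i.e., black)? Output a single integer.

(0,0): OLD=57 → NEW=0, ERR=57
(0,1): OLD=783/16 → NEW=0, ERR=783/16
(0,2): OLD=13161/256 → NEW=0, ERR=13161/256
(0,3): OLD=387039/4096 → NEW=0, ERR=387039/4096
(1,0): OLD=23805/256 → NEW=0, ERR=23805/256
(1,1): OLD=246123/2048 → NEW=0, ERR=246123/2048
(1,2): OLD=12217159/65536 → NEW=255, ERR=-4494521/65536
(1,3): OLD=85708193/1048576 → NEW=0, ERR=85708193/1048576
(2,0): OLD=2771913/32768 → NEW=0, ERR=2771913/32768
(2,1): OLD=150488755/1048576 → NEW=255, ERR=-116898125/1048576
(2,2): OLD=95696511/2097152 → NEW=0, ERR=95696511/2097152
(2,3): OLD=4705021603/33554432 → NEW=255, ERR=-3851358557/33554432
(3,0): OLD=1283994041/16777216 → NEW=0, ERR=1283994041/16777216
(3,1): OLD=14894768615/268435456 → NEW=0, ERR=14894768615/268435456
(3,2): OLD=292258725145/4294967296 → NEW=0, ERR=292258725145/4294967296
(3,3): OLD=2800585030447/68719476736 → NEW=0, ERR=2800585030447/68719476736
(4,0): OLD=503886114693/4294967296 → NEW=0, ERR=503886114693/4294967296
(4,1): OLD=5058075511439/34359738368 → NEW=255, ERR=-3703657772401/34359738368
(4,2): OLD=21127700399151/1099511627776 → NEW=0, ERR=21127700399151/1099511627776
(4,3): OLD=1449513543398649/17592186044416 → NEW=0, ERR=1449513543398649/17592186044416
(5,0): OLD=43679087545461/549755813888 → NEW=0, ERR=43679087545461/549755813888
(5,1): OLD=1442752951720275/17592186044416 → NEW=0, ERR=1442752951720275/17592186044416
(5,2): OLD=1051985248054247/8796093022208 → NEW=0, ERR=1051985248054247/8796093022208
(5,3): OLD=28787328860484207/281474976710656 → NEW=0, ERR=28787328860484207/281474976710656
(6,0): OLD=39182935556789529/281474976710656 → NEW=255, ERR=-32593183504427751/281474976710656
(6,1): OLD=159241015946337855/4503599627370496 → NEW=0, ERR=159241015946337855/4503599627370496
(6,2): OLD=12764665291379663241/72057594037927936 → NEW=255, ERR=-5610021188291960439/72057594037927936
(6,3): OLD=103040902162411599295/1152921504606846976 → NEW=0, ERR=103040902162411599295/1152921504606846976
Output grid:
  Row 0: ....  (4 black, running=4)
  Row 1: ..#.  (3 black, running=7)
  Row 2: .#.#  (2 black, running=9)
  Row 3: ....  (4 black, running=13)
  Row 4: .#..  (3 black, running=16)
  Row 5: ....  (4 black, running=20)
  Row 6: #.#.  (2 black, running=22)

Answer: 22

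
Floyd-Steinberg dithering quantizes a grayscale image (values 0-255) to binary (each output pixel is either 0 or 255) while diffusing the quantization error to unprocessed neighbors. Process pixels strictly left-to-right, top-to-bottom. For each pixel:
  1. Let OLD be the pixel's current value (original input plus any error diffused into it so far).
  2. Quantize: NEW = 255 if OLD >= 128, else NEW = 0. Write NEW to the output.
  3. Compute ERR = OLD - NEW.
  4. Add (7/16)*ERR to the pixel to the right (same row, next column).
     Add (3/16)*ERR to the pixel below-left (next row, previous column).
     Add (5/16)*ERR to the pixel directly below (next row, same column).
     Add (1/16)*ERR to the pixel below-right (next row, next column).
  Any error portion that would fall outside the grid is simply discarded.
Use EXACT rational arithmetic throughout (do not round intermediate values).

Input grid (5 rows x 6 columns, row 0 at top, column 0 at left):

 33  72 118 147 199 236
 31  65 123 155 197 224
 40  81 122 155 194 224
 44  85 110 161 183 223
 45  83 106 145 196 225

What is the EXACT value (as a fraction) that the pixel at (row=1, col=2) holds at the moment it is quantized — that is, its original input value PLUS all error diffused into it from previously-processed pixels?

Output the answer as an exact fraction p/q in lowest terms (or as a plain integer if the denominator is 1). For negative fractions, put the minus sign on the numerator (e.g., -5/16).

Answer: 10542431/65536

Derivation:
(0,0): OLD=33 → NEW=0, ERR=33
(0,1): OLD=1383/16 → NEW=0, ERR=1383/16
(0,2): OLD=39889/256 → NEW=255, ERR=-25391/256
(0,3): OLD=424375/4096 → NEW=0, ERR=424375/4096
(0,4): OLD=16012289/65536 → NEW=255, ERR=-699391/65536
(0,5): OLD=242568199/1048576 → NEW=255, ERR=-24818681/1048576
(1,0): OLD=14725/256 → NEW=0, ERR=14725/256
(1,1): OLD=206115/2048 → NEW=0, ERR=206115/2048
(1,2): OLD=10542431/65536 → NEW=255, ERR=-6169249/65536
Target (1,2): original=123, with diffused error = 10542431/65536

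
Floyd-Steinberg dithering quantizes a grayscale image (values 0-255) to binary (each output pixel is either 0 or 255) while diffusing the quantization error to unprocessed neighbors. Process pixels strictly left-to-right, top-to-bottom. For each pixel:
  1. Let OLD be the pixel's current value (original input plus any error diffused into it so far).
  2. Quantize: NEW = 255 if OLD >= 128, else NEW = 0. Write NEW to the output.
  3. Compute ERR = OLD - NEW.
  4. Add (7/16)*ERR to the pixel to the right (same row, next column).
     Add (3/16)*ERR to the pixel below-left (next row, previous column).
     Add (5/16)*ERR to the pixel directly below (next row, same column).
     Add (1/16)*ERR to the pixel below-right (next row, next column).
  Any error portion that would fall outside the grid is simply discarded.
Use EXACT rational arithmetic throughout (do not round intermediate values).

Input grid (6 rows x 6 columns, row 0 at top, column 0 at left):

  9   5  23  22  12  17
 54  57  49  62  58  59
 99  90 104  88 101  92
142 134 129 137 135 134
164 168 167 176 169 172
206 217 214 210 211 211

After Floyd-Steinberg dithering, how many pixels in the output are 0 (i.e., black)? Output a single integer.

Answer: 19

Derivation:
(0,0): OLD=9 → NEW=0, ERR=9
(0,1): OLD=143/16 → NEW=0, ERR=143/16
(0,2): OLD=6889/256 → NEW=0, ERR=6889/256
(0,3): OLD=138335/4096 → NEW=0, ERR=138335/4096
(0,4): OLD=1754777/65536 → NEW=0, ERR=1754777/65536
(0,5): OLD=30109231/1048576 → NEW=0, ERR=30109231/1048576
(1,0): OLD=14973/256 → NEW=0, ERR=14973/256
(1,1): OLD=186347/2048 → NEW=0, ERR=186347/2048
(1,2): OLD=6822855/65536 → NEW=0, ERR=6822855/65536
(1,3): OLD=32716603/262144 → NEW=0, ERR=32716603/262144
(1,4): OLD=2155267025/16777216 → NEW=255, ERR=-2122923055/16777216
(1,5): OLD=3835191911/268435456 → NEW=0, ERR=3835191911/268435456
(2,0): OLD=4401993/32768 → NEW=255, ERR=-3953847/32768
(2,1): OLD=93135155/1048576 → NEW=0, ERR=93135155/1048576
(2,2): OLD=3430613849/16777216 → NEW=255, ERR=-847576231/16777216
(2,3): OLD=11768240593/134217728 → NEW=0, ERR=11768240593/134217728
(2,4): OLD=473720598003/4294967296 → NEW=0, ERR=473720598003/4294967296
(2,5): OLD=9401583096533/68719476736 → NEW=255, ERR=-8121883471147/68719476736
(3,0): OLD=2029154617/16777216 → NEW=0, ERR=2029154617/16777216
(3,1): OLD=26529073733/134217728 → NEW=255, ERR=-7696446907/134217728
(3,2): OLD=118236617311/1073741824 → NEW=0, ERR=118236617311/1073741824
(3,3): OLD=15812294371293/68719476736 → NEW=255, ERR=-1711172196387/68719476736
(3,4): OLD=78006600492733/549755813888 → NEW=255, ERR=-62181132048707/549755813888
(3,5): OLD=479169438333427/8796093022208 → NEW=0, ERR=479169438333427/8796093022208
(4,0): OLD=410264162231/2147483648 → NEW=255, ERR=-137344168009/2147483648
(4,1): OLD=5164462612043/34359738368 → NEW=255, ERR=-3597270671797/34359738368
(4,2): OLD=162018272567409/1099511627776 → NEW=255, ERR=-118357192515471/1099511627776
(4,3): OLD=1878818124332181/17592186044416 → NEW=0, ERR=1878818124332181/17592186044416
(4,4): OLD=53208973354358501/281474976710656 → NEW=255, ERR=-18567145706858779/281474976710656
(4,5): OLD=689479486484124195/4503599627370496 → NEW=255, ERR=-458938418495352285/4503599627370496
(5,0): OLD=91470352204817/549755813888 → NEW=255, ERR=-48717380336623/549755813888
(5,1): OLD=2134505947871009/17592186044416 → NEW=0, ERR=2134505947871009/17592186044416
(5,2): OLD=34751631519488123/140737488355328 → NEW=255, ERR=-1136428011120517/140737488355328
(5,3): OLD=994150501134154489/4503599627370496 → NEW=255, ERR=-154267403845321991/4503599627370496
(5,4): OLD=1467883880359977465/9007199254740992 → NEW=255, ERR=-828951929598975495/9007199254740992
(5,5): OLD=19422108329239756749/144115188075855872 → NEW=255, ERR=-17327264630103490611/144115188075855872
Output grid:
  Row 0: ......  (6 black, running=6)
  Row 1: ....#.  (5 black, running=11)
  Row 2: #.#..#  (3 black, running=14)
  Row 3: .#.##.  (3 black, running=17)
  Row 4: ###.##  (1 black, running=18)
  Row 5: #.####  (1 black, running=19)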